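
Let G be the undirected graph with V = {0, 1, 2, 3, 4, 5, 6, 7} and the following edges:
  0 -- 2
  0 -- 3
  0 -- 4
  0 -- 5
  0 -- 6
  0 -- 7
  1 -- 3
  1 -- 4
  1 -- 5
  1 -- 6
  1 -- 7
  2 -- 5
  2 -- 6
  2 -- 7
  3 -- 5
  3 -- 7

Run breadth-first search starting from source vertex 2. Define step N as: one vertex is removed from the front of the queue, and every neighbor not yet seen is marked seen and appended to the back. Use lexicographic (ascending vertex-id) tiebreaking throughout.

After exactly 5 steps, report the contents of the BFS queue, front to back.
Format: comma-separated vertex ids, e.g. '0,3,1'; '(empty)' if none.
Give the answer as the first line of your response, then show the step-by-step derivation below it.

3,4,1

step 1: dequeue 2; queue=[0,5,6,7]; order=2
step 2: dequeue 0; queue=[5,6,7,3,4]; order=2,0
step 3: dequeue 5; queue=[6,7,3,4,1]; order=2,0,5
step 4: dequeue 6; queue=[7,3,4,1]; order=2,0,5,6
step 5: dequeue 7; queue=[3,4,1]; order=2,0,5,6,7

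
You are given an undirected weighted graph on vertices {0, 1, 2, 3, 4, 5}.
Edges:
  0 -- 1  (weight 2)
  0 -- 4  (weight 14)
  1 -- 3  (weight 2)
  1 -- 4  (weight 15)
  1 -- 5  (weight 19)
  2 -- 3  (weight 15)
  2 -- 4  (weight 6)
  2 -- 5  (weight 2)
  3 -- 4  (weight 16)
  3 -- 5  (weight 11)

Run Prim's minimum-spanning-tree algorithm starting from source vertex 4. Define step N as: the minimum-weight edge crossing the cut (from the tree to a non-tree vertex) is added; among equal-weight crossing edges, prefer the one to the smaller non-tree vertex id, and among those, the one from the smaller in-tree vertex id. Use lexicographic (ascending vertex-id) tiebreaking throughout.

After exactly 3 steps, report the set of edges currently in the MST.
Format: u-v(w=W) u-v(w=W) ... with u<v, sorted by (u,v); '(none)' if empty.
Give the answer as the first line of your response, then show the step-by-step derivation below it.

2-4(w=6) 2-5(w=2) 3-5(w=11)

step 1: add edge 2-4 (w=6); MST = {2-4(w=6)}
step 2: add edge 2-5 (w=2); MST = {2-4(w=6) 2-5(w=2)}
step 3: add edge 3-5 (w=11); MST = {2-4(w=6) 2-5(w=2) 3-5(w=11)}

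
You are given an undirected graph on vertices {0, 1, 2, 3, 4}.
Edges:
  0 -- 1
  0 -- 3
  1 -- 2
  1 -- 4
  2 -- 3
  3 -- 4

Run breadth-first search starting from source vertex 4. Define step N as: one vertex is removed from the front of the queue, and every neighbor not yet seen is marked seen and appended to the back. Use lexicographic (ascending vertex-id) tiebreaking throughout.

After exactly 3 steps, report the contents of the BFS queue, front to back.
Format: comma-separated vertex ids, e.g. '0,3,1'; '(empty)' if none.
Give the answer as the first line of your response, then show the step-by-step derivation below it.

0,2

step 1: dequeue 4; queue=[1,3]; order=4
step 2: dequeue 1; queue=[3,0,2]; order=4,1
step 3: dequeue 3; queue=[0,2]; order=4,1,3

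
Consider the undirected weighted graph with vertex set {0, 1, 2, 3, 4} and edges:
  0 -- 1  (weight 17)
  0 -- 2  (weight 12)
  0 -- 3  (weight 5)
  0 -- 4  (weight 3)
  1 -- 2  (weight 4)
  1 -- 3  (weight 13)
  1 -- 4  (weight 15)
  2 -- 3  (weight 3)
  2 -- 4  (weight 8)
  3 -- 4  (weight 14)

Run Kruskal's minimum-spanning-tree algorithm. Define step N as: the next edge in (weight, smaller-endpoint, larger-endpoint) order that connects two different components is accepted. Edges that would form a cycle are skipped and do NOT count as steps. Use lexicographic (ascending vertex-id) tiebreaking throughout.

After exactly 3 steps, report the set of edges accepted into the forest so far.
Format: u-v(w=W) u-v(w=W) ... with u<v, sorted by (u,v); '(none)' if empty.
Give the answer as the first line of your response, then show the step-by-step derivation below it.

0-4(w=3) 1-2(w=4) 2-3(w=3)

step 1: add edge 0-4 (w=3); MST = {0-4(w=3)}
step 2: add edge 2-3 (w=3); MST = {0-4(w=3) 2-3(w=3)}
step 3: add edge 1-2 (w=4); MST = {0-4(w=3) 1-2(w=4) 2-3(w=3)}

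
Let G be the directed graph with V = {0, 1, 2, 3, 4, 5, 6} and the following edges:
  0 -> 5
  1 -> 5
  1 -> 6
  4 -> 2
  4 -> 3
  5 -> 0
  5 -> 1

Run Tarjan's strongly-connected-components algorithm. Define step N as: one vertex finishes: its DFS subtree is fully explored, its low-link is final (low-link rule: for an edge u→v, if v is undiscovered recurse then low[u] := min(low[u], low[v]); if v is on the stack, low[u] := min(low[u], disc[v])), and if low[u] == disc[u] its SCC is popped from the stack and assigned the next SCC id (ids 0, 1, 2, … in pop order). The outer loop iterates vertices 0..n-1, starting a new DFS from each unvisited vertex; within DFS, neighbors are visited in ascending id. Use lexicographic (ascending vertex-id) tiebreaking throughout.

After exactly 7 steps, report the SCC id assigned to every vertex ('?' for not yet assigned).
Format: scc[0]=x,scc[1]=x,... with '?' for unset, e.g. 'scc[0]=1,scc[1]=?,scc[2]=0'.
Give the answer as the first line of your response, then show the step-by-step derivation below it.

scc[0]=1,scc[1]=1,scc[2]=2,scc[3]=3,scc[4]=4,scc[5]=1,scc[6]=0

step 1: low=(low[0]=0,low[1]=1,low[2]=?,low[3]=?,low[4]=?,low[5]=0,low[6]=3); scc=(scc[0]=?,scc[1]=?,scc[2]=?,scc[3]=?,scc[4]=?,scc[5]=?,scc[6]=0)
step 2: low=(low[0]=0,low[1]=1,low[2]=?,low[3]=?,low[4]=?,low[5]=0,low[6]=3); scc=(scc[0]=?,scc[1]=?,scc[2]=?,scc[3]=?,scc[4]=?,scc[5]=?,scc[6]=0)
step 3: low=(low[0]=0,low[1]=1,low[2]=?,low[3]=?,low[4]=?,low[5]=0,low[6]=3); scc=(scc[0]=?,scc[1]=?,scc[2]=?,scc[3]=?,scc[4]=?,scc[5]=?,scc[6]=0)
step 4: low=(low[0]=0,low[1]=1,low[2]=?,low[3]=?,low[4]=?,low[5]=0,low[6]=3); scc=(scc[0]=1,scc[1]=1,scc[2]=?,scc[3]=?,scc[4]=?,scc[5]=1,scc[6]=0)
step 5: low=(low[0]=0,low[1]=1,low[2]=4,low[3]=?,low[4]=?,low[5]=0,low[6]=3); scc=(scc[0]=1,scc[1]=1,scc[2]=2,scc[3]=?,scc[4]=?,scc[5]=1,scc[6]=0)
step 6: low=(low[0]=0,low[1]=1,low[2]=4,low[3]=5,low[4]=?,low[5]=0,low[6]=3); scc=(scc[0]=1,scc[1]=1,scc[2]=2,scc[3]=3,scc[4]=?,scc[5]=1,scc[6]=0)
step 7: low=(low[0]=0,low[1]=1,low[2]=4,low[3]=5,low[4]=6,low[5]=0,low[6]=3); scc=(scc[0]=1,scc[1]=1,scc[2]=2,scc[3]=3,scc[4]=4,scc[5]=1,scc[6]=0)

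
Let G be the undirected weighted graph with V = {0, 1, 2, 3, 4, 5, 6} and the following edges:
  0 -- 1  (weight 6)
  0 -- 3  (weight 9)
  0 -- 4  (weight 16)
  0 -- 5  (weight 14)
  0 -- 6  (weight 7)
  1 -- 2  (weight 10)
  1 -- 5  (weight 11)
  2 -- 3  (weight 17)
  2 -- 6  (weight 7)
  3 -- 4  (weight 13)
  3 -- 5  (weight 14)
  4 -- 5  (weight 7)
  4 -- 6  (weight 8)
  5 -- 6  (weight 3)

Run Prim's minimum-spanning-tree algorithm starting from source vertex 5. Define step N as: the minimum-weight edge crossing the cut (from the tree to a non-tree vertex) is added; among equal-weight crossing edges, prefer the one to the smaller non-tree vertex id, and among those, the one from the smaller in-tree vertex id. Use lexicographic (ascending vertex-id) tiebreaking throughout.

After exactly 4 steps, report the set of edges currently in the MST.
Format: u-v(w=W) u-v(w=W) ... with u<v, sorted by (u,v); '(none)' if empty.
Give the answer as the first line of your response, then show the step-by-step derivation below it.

0-1(w=6) 0-6(w=7) 2-6(w=7) 5-6(w=3)

step 1: add edge 5-6 (w=3); MST = {5-6(w=3)}
step 2: add edge 0-6 (w=7); MST = {0-6(w=7) 5-6(w=3)}
step 3: add edge 0-1 (w=6); MST = {0-1(w=6) 0-6(w=7) 5-6(w=3)}
step 4: add edge 2-6 (w=7); MST = {0-1(w=6) 0-6(w=7) 2-6(w=7) 5-6(w=3)}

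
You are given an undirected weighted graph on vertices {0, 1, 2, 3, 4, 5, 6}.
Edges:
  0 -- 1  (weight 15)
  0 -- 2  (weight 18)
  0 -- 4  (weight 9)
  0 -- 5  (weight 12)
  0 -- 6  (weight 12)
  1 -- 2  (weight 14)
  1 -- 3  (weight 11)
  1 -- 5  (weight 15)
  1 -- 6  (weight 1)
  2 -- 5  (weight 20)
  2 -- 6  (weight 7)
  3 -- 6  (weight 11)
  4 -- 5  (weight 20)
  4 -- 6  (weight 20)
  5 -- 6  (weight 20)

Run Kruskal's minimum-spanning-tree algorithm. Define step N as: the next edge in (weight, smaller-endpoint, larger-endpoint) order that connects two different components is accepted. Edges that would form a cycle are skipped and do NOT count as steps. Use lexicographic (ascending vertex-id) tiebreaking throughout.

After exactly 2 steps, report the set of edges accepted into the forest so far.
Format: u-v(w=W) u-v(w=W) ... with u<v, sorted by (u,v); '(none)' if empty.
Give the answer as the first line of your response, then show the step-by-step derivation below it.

1-6(w=1) 2-6(w=7)

step 1: add edge 1-6 (w=1); MST = {1-6(w=1)}
step 2: add edge 2-6 (w=7); MST = {1-6(w=1) 2-6(w=7)}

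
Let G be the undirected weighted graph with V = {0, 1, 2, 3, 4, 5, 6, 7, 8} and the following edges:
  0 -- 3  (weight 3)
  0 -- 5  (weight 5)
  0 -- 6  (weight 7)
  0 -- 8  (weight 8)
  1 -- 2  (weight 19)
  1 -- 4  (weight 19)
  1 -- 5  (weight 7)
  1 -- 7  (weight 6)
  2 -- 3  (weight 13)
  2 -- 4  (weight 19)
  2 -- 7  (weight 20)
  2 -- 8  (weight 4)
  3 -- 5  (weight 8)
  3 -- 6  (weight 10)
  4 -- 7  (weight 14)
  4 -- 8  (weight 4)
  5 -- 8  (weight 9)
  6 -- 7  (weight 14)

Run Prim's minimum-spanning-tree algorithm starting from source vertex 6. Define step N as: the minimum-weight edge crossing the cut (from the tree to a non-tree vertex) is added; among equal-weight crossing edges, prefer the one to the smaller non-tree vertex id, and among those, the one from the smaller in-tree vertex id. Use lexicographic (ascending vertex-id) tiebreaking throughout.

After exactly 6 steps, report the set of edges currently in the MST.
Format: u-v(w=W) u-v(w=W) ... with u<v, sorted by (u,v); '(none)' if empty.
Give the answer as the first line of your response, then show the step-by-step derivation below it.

0-3(w=3) 0-5(w=5) 0-6(w=7) 0-8(w=8) 1-5(w=7) 1-7(w=6)

step 1: add edge 0-6 (w=7); MST = {0-6(w=7)}
step 2: add edge 0-3 (w=3); MST = {0-3(w=3) 0-6(w=7)}
step 3: add edge 0-5 (w=5); MST = {0-3(w=3) 0-5(w=5) 0-6(w=7)}
step 4: add edge 1-5 (w=7); MST = {0-3(w=3) 0-5(w=5) 0-6(w=7) 1-5(w=7)}
step 5: add edge 1-7 (w=6); MST = {0-3(w=3) 0-5(w=5) 0-6(w=7) 1-5(w=7) 1-7(w=6)}
step 6: add edge 0-8 (w=8); MST = {0-3(w=3) 0-5(w=5) 0-6(w=7) 0-8(w=8) 1-5(w=7) 1-7(w=6)}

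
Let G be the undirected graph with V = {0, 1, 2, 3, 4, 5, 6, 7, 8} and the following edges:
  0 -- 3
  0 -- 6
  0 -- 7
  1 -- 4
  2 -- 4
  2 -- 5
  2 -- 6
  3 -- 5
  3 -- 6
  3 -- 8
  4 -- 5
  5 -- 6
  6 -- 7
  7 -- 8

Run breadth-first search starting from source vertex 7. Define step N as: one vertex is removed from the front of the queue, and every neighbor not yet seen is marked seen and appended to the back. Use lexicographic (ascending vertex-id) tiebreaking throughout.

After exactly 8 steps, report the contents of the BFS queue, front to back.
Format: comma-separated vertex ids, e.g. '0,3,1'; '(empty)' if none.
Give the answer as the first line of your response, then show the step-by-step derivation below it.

1

step 1: dequeue 7; queue=[0,6,8]; order=7
step 2: dequeue 0; queue=[6,8,3]; order=7,0
step 3: dequeue 6; queue=[8,3,2,5]; order=7,0,6
step 4: dequeue 8; queue=[3,2,5]; order=7,0,6,8
step 5: dequeue 3; queue=[2,5]; order=7,0,6,8,3
step 6: dequeue 2; queue=[5,4]; order=7,0,6,8,3,2
step 7: dequeue 5; queue=[4]; order=7,0,6,8,3,2,5
step 8: dequeue 4; queue=[1]; order=7,0,6,8,3,2,5,4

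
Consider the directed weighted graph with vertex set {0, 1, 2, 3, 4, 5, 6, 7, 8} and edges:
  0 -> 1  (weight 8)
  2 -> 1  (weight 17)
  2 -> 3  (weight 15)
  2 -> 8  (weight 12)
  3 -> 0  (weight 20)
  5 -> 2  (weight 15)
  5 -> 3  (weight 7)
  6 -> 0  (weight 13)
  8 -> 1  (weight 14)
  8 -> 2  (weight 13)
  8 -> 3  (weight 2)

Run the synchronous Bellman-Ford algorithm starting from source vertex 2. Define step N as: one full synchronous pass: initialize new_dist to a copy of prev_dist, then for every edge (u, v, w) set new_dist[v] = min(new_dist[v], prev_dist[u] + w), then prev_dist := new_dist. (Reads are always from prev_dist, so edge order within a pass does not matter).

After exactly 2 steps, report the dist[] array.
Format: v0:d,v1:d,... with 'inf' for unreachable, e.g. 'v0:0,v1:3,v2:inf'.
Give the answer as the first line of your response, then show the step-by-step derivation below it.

v0:35,v1:17,v2:0,v3:14,v4:inf,v5:inf,v6:inf,v7:inf,v8:12

step 1: dist = v0:inf,v1:17,v2:0,v3:15,v4:inf,v5:inf,v6:inf,v7:inf,v8:12
step 2: dist = v0:35,v1:17,v2:0,v3:14,v4:inf,v5:inf,v6:inf,v7:inf,v8:12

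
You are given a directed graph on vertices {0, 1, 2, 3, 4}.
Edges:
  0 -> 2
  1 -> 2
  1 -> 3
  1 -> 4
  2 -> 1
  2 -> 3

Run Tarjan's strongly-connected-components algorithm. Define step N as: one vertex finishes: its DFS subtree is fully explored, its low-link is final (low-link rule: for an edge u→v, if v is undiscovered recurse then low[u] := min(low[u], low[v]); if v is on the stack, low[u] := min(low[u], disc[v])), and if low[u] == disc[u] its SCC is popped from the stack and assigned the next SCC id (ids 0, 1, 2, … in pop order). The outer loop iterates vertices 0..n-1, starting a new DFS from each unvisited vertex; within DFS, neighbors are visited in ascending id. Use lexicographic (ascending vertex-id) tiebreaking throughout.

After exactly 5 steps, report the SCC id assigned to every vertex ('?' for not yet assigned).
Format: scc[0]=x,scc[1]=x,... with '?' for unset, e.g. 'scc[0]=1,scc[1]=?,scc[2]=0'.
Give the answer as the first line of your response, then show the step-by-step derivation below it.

scc[0]=3,scc[1]=2,scc[2]=2,scc[3]=0,scc[4]=1

step 1: low=(low[0]=0,low[1]=1,low[2]=1,low[3]=3,low[4]=?); scc=(scc[0]=?,scc[1]=?,scc[2]=?,scc[3]=0,scc[4]=?)
step 2: low=(low[0]=0,low[1]=1,low[2]=1,low[3]=3,low[4]=4); scc=(scc[0]=?,scc[1]=?,scc[2]=?,scc[3]=0,scc[4]=1)
step 3: low=(low[0]=0,low[1]=1,low[2]=1,low[3]=3,low[4]=4); scc=(scc[0]=?,scc[1]=?,scc[2]=?,scc[3]=0,scc[4]=1)
step 4: low=(low[0]=0,low[1]=1,low[2]=1,low[3]=3,low[4]=4); scc=(scc[0]=?,scc[1]=2,scc[2]=2,scc[3]=0,scc[4]=1)
step 5: low=(low[0]=0,low[1]=1,low[2]=1,low[3]=3,low[4]=4); scc=(scc[0]=3,scc[1]=2,scc[2]=2,scc[3]=0,scc[4]=1)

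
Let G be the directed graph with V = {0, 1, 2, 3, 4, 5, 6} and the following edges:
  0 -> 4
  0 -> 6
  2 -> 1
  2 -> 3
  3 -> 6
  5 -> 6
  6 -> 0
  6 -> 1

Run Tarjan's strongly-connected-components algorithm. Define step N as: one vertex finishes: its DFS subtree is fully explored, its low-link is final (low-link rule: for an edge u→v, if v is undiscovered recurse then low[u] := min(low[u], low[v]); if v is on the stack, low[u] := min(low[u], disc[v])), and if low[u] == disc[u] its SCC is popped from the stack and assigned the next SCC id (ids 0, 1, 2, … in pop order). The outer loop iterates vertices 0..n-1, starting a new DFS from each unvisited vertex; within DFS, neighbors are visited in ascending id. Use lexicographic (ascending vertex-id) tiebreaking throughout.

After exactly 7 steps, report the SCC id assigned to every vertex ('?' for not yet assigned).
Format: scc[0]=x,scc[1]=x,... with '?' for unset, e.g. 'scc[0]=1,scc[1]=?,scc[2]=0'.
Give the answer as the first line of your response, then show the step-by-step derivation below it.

scc[0]=2,scc[1]=1,scc[2]=4,scc[3]=3,scc[4]=0,scc[5]=5,scc[6]=2

step 1: low=(low[0]=0,low[1]=?,low[2]=?,low[3]=?,low[4]=1,low[5]=?,low[6]=?); scc=(scc[0]=?,scc[1]=?,scc[2]=?,scc[3]=?,scc[4]=0,scc[5]=?,scc[6]=?)
step 2: low=(low[0]=0,low[1]=3,low[2]=?,low[3]=?,low[4]=1,low[5]=?,low[6]=0); scc=(scc[0]=?,scc[1]=1,scc[2]=?,scc[3]=?,scc[4]=0,scc[5]=?,scc[6]=?)
step 3: low=(low[0]=0,low[1]=3,low[2]=?,low[3]=?,low[4]=1,low[5]=?,low[6]=0); scc=(scc[0]=?,scc[1]=1,scc[2]=?,scc[3]=?,scc[4]=0,scc[5]=?,scc[6]=?)
step 4: low=(low[0]=0,low[1]=3,low[2]=?,low[3]=?,low[4]=1,low[5]=?,low[6]=0); scc=(scc[0]=2,scc[1]=1,scc[2]=?,scc[3]=?,scc[4]=0,scc[5]=?,scc[6]=2)
step 5: low=(low[0]=0,low[1]=3,low[2]=4,low[3]=5,low[4]=1,low[5]=?,low[6]=0); scc=(scc[0]=2,scc[1]=1,scc[2]=?,scc[3]=3,scc[4]=0,scc[5]=?,scc[6]=2)
step 6: low=(low[0]=0,low[1]=3,low[2]=4,low[3]=5,low[4]=1,low[5]=?,low[6]=0); scc=(scc[0]=2,scc[1]=1,scc[2]=4,scc[3]=3,scc[4]=0,scc[5]=?,scc[6]=2)
step 7: low=(low[0]=0,low[1]=3,low[2]=4,low[3]=5,low[4]=1,low[5]=6,low[6]=0); scc=(scc[0]=2,scc[1]=1,scc[2]=4,scc[3]=3,scc[4]=0,scc[5]=5,scc[6]=2)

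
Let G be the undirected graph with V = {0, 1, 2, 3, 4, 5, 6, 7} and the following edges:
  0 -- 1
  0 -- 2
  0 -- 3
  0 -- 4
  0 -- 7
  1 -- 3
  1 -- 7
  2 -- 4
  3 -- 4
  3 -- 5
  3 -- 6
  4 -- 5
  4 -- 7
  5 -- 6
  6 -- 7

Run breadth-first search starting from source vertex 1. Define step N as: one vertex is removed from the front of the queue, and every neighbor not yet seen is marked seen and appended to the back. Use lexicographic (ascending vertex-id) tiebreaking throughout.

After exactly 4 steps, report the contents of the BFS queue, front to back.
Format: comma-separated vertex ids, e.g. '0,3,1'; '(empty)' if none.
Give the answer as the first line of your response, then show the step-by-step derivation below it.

2,4,5,6

step 1: dequeue 1; queue=[0,3,7]; order=1
step 2: dequeue 0; queue=[3,7,2,4]; order=1,0
step 3: dequeue 3; queue=[7,2,4,5,6]; order=1,0,3
step 4: dequeue 7; queue=[2,4,5,6]; order=1,0,3,7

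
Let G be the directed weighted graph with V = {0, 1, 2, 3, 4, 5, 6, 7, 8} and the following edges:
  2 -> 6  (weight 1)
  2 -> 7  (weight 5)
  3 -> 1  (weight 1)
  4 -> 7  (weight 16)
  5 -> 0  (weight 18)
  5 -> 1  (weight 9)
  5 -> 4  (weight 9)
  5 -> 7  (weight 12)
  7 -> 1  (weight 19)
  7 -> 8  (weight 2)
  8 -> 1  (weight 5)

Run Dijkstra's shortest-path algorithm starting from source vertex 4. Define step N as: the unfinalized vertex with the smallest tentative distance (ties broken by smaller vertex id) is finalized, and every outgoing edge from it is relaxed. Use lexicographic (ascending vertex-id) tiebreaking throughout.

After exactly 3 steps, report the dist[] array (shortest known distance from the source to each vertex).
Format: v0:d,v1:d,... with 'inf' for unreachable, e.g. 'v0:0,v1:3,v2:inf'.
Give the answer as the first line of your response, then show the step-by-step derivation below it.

v0:inf,v1:23,v2:inf,v3:inf,v4:0,v5:inf,v6:inf,v7:16,v8:18

step 1: dist = v0:inf,v1:inf,v2:inf,v3:inf,v4:0,v5:inf,v6:inf,v7:16,v8:inf
step 2: dist = v0:inf,v1:35,v2:inf,v3:inf,v4:0,v5:inf,v6:inf,v7:16,v8:18
step 3: dist = v0:inf,v1:23,v2:inf,v3:inf,v4:0,v5:inf,v6:inf,v7:16,v8:18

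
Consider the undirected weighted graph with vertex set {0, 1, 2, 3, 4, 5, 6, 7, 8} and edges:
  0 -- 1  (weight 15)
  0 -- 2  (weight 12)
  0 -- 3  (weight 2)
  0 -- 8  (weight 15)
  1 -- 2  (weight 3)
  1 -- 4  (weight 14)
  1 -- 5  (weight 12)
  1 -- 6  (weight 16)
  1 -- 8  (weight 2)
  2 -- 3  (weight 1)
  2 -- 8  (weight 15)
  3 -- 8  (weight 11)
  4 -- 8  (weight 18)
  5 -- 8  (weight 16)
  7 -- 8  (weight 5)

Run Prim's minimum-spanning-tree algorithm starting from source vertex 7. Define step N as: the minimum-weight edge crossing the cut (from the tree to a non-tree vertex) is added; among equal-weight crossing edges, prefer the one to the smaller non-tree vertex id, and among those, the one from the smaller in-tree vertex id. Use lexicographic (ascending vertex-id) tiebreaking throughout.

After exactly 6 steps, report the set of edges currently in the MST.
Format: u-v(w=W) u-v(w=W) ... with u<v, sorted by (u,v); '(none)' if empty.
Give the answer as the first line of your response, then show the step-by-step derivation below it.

0-3(w=2) 1-2(w=3) 1-5(w=12) 1-8(w=2) 2-3(w=1) 7-8(w=5)

step 1: add edge 7-8 (w=5); MST = {7-8(w=5)}
step 2: add edge 1-8 (w=2); MST = {1-8(w=2) 7-8(w=5)}
step 3: add edge 1-2 (w=3); MST = {1-2(w=3) 1-8(w=2) 7-8(w=5)}
step 4: add edge 2-3 (w=1); MST = {1-2(w=3) 1-8(w=2) 2-3(w=1) 7-8(w=5)}
step 5: add edge 0-3 (w=2); MST = {0-3(w=2) 1-2(w=3) 1-8(w=2) 2-3(w=1) 7-8(w=5)}
step 6: add edge 1-5 (w=12); MST = {0-3(w=2) 1-2(w=3) 1-5(w=12) 1-8(w=2) 2-3(w=1) 7-8(w=5)}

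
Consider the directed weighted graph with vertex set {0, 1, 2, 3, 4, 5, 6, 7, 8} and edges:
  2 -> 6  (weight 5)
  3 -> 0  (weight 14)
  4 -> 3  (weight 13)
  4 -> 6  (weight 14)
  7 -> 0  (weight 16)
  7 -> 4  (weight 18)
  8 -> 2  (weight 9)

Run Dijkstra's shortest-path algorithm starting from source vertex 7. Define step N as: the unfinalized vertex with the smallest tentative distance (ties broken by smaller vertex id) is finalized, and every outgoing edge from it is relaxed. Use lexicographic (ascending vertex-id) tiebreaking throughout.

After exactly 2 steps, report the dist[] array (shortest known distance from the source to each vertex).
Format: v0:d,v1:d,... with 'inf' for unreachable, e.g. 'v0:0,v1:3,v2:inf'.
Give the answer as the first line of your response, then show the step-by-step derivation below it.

v0:16,v1:inf,v2:inf,v3:inf,v4:18,v5:inf,v6:inf,v7:0,v8:inf

step 1: dist = v0:16,v1:inf,v2:inf,v3:inf,v4:18,v5:inf,v6:inf,v7:0,v8:inf
step 2: dist = v0:16,v1:inf,v2:inf,v3:inf,v4:18,v5:inf,v6:inf,v7:0,v8:inf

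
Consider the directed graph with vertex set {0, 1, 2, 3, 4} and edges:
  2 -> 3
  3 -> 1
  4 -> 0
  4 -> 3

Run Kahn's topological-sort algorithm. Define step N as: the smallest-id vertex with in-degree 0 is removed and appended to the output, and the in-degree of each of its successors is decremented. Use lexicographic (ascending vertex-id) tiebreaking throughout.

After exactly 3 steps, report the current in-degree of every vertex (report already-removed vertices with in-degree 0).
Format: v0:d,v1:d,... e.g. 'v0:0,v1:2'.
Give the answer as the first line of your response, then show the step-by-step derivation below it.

v0:0,v1:1,v2:0,v3:0,v4:0

step 1: output 2; order=[2]; indeg=(1,1,0,1,0)
step 2: output 4; order=[2,4]; indeg=(0,1,0,0,0)
step 3: output 0; order=[2,4,0]; indeg=(0,1,0,0,0)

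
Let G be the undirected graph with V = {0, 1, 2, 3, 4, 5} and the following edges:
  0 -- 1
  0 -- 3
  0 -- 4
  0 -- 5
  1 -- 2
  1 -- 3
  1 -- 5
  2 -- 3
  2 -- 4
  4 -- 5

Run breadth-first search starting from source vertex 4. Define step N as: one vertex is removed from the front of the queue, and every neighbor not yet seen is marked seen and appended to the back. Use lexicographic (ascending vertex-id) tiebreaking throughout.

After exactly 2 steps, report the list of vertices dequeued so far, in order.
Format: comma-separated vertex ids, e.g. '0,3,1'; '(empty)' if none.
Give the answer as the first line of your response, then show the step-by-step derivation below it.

4,0

step 1: dequeue 4; queue=[0,2,5]; order=4
step 2: dequeue 0; queue=[2,5,1,3]; order=4,0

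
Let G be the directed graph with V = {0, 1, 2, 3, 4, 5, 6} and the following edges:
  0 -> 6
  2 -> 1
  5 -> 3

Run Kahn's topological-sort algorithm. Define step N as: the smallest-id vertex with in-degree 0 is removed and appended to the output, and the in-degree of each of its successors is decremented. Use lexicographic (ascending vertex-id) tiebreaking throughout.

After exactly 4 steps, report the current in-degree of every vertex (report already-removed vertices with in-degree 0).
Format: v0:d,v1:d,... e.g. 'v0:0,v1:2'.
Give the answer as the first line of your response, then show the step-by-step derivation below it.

v0:0,v1:0,v2:0,v3:1,v4:0,v5:0,v6:0

step 1: output 0; order=[0]; indeg=(0,1,0,1,0,0,0)
step 2: output 2; order=[0,2]; indeg=(0,0,0,1,0,0,0)
step 3: output 1; order=[0,2,1]; indeg=(0,0,0,1,0,0,0)
step 4: output 4; order=[0,2,1,4]; indeg=(0,0,0,1,0,0,0)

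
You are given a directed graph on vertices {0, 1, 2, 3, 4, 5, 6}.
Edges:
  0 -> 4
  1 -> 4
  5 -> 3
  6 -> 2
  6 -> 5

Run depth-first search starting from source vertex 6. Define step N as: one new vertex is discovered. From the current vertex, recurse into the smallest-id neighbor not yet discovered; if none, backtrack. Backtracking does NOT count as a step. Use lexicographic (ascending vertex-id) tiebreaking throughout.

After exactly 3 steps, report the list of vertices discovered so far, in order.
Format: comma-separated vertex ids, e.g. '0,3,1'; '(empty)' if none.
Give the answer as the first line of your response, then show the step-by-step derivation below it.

6,2,5

step 1: discover 6; path=6; order=6
step 2: discover 2; path=6>2; order=6,2
step 3: discover 5; path=6>5; order=6,2,5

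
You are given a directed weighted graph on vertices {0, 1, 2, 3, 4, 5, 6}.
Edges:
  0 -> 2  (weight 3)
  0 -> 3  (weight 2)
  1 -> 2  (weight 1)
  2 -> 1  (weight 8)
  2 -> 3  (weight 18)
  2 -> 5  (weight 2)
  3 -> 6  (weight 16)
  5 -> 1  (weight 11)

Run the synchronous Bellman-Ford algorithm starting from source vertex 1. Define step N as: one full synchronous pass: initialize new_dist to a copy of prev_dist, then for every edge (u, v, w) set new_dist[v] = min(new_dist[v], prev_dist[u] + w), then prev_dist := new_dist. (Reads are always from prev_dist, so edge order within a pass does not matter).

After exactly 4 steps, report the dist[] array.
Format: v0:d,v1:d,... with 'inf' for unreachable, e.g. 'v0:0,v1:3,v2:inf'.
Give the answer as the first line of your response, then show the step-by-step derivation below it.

v0:inf,v1:0,v2:1,v3:19,v4:inf,v5:3,v6:35

step 1: dist = v0:inf,v1:0,v2:1,v3:inf,v4:inf,v5:inf,v6:inf
step 2: dist = v0:inf,v1:0,v2:1,v3:19,v4:inf,v5:3,v6:inf
step 3: dist = v0:inf,v1:0,v2:1,v3:19,v4:inf,v5:3,v6:35
step 4: dist = v0:inf,v1:0,v2:1,v3:19,v4:inf,v5:3,v6:35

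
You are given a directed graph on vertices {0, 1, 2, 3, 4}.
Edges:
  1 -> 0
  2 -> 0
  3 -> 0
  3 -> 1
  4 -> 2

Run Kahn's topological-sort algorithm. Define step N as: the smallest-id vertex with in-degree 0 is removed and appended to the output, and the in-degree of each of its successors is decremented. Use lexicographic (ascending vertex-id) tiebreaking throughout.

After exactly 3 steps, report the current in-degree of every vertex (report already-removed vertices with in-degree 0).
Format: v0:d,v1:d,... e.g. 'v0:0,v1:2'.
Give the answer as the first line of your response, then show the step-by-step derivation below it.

v0:1,v1:0,v2:0,v3:0,v4:0

step 1: output 3; order=[3]; indeg=(2,0,1,0,0)
step 2: output 1; order=[3,1]; indeg=(1,0,1,0,0)
step 3: output 4; order=[3,1,4]; indeg=(1,0,0,0,0)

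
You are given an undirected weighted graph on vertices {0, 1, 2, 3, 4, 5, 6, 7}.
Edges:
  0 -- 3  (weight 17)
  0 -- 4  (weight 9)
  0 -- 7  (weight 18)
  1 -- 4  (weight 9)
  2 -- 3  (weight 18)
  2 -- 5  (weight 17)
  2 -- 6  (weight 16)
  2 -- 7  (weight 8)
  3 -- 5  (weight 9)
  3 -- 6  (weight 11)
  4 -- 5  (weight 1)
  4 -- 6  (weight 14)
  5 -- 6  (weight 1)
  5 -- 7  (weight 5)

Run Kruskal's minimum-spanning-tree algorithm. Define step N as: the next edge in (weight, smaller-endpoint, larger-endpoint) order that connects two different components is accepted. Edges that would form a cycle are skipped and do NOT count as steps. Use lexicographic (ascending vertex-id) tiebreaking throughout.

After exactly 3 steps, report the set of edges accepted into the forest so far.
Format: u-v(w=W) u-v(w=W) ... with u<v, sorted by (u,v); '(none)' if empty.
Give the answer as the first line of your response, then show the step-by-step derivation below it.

4-5(w=1) 5-6(w=1) 5-7(w=5)

step 1: add edge 4-5 (w=1); MST = {4-5(w=1)}
step 2: add edge 5-6 (w=1); MST = {4-5(w=1) 5-6(w=1)}
step 3: add edge 5-7 (w=5); MST = {4-5(w=1) 5-6(w=1) 5-7(w=5)}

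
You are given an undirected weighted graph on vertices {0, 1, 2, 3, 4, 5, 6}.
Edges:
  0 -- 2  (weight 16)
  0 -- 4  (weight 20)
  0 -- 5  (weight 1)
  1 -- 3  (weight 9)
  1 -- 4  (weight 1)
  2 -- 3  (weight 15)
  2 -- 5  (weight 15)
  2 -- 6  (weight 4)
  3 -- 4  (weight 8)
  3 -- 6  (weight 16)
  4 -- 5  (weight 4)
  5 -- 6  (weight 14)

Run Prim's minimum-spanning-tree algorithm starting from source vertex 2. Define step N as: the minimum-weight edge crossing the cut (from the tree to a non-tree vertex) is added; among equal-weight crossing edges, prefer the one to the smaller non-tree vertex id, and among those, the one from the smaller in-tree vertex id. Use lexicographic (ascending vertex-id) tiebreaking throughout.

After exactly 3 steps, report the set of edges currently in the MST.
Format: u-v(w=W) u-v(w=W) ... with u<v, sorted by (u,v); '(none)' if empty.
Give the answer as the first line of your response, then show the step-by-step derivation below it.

0-5(w=1) 2-6(w=4) 5-6(w=14)

step 1: add edge 2-6 (w=4); MST = {2-6(w=4)}
step 2: add edge 5-6 (w=14); MST = {2-6(w=4) 5-6(w=14)}
step 3: add edge 0-5 (w=1); MST = {0-5(w=1) 2-6(w=4) 5-6(w=14)}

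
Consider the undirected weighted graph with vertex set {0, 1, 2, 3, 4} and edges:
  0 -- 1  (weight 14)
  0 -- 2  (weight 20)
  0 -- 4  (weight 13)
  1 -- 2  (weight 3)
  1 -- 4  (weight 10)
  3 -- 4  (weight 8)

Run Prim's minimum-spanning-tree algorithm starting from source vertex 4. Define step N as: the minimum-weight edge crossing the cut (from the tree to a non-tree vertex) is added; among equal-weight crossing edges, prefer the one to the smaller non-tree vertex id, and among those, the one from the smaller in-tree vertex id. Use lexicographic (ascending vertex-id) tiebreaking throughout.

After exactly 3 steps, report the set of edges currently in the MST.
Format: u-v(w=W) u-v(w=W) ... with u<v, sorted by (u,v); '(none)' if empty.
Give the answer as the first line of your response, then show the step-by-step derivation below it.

1-2(w=3) 1-4(w=10) 3-4(w=8)

step 1: add edge 3-4 (w=8); MST = {3-4(w=8)}
step 2: add edge 1-4 (w=10); MST = {1-4(w=10) 3-4(w=8)}
step 3: add edge 1-2 (w=3); MST = {1-2(w=3) 1-4(w=10) 3-4(w=8)}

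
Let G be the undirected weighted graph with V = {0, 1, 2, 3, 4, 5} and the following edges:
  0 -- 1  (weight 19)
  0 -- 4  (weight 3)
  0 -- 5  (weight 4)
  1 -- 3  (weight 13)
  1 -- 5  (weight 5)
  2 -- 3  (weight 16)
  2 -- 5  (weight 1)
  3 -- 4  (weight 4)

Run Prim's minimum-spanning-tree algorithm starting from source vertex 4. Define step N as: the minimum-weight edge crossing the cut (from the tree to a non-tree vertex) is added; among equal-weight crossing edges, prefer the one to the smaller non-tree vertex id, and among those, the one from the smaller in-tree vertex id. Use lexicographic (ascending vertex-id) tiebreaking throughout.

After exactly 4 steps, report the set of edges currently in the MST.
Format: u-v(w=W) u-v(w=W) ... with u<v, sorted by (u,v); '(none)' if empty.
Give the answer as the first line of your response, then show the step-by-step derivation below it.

0-4(w=3) 0-5(w=4) 2-5(w=1) 3-4(w=4)

step 1: add edge 0-4 (w=3); MST = {0-4(w=3)}
step 2: add edge 3-4 (w=4); MST = {0-4(w=3) 3-4(w=4)}
step 3: add edge 0-5 (w=4); MST = {0-4(w=3) 0-5(w=4) 3-4(w=4)}
step 4: add edge 2-5 (w=1); MST = {0-4(w=3) 0-5(w=4) 2-5(w=1) 3-4(w=4)}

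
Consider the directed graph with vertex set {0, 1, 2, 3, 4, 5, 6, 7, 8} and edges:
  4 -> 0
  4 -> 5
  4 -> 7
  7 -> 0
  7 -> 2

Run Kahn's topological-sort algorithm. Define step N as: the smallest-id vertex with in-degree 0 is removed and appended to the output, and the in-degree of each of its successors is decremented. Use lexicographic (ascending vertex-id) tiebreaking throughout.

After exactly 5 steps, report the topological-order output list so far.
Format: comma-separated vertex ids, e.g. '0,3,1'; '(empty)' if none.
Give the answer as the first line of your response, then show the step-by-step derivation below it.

1,3,4,5,6

step 1: output 1; order=[1]; indeg=(2,0,1,0,0,1,0,1,0)
step 2: output 3; order=[1,3]; indeg=(2,0,1,0,0,1,0,1,0)
step 3: output 4; order=[1,3,4]; indeg=(1,0,1,0,0,0,0,0,0)
step 4: output 5; order=[1,3,4,5]; indeg=(1,0,1,0,0,0,0,0,0)
step 5: output 6; order=[1,3,4,5,6]; indeg=(1,0,1,0,0,0,0,0,0)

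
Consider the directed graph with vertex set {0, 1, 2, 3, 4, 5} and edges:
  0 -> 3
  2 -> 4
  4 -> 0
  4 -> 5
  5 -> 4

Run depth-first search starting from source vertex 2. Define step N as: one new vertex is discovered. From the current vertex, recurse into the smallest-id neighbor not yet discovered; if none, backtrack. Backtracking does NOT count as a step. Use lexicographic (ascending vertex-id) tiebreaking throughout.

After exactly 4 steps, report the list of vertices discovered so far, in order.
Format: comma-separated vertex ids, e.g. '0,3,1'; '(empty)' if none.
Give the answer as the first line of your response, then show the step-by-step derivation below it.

2,4,0,3

step 1: discover 2; path=2; order=2
step 2: discover 4; path=2>4; order=2,4
step 3: discover 0; path=2>4>0; order=2,4,0
step 4: discover 3; path=2>4>0>3; order=2,4,0,3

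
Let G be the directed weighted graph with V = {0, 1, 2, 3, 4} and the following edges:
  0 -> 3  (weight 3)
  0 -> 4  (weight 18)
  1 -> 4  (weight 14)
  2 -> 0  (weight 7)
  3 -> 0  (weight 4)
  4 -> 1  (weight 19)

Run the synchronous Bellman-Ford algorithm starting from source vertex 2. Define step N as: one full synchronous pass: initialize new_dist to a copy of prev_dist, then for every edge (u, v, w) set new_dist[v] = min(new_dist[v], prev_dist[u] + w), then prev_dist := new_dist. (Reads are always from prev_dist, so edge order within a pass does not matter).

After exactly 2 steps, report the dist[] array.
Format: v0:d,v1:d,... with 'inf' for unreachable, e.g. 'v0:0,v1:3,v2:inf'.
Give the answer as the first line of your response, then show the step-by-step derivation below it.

v0:7,v1:inf,v2:0,v3:10,v4:25

step 1: dist = v0:7,v1:inf,v2:0,v3:inf,v4:inf
step 2: dist = v0:7,v1:inf,v2:0,v3:10,v4:25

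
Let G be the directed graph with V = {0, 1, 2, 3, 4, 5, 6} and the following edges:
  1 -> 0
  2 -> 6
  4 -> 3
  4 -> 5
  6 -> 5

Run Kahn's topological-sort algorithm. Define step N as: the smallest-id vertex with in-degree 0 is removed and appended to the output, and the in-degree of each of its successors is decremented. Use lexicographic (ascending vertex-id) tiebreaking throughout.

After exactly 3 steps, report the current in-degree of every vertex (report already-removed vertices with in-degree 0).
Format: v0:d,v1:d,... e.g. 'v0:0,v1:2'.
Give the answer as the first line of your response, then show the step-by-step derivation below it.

v0:0,v1:0,v2:0,v3:1,v4:0,v5:2,v6:0

step 1: output 1; order=[1]; indeg=(0,0,0,1,0,2,1)
step 2: output 0; order=[1,0]; indeg=(0,0,0,1,0,2,1)
step 3: output 2; order=[1,0,2]; indeg=(0,0,0,1,0,2,0)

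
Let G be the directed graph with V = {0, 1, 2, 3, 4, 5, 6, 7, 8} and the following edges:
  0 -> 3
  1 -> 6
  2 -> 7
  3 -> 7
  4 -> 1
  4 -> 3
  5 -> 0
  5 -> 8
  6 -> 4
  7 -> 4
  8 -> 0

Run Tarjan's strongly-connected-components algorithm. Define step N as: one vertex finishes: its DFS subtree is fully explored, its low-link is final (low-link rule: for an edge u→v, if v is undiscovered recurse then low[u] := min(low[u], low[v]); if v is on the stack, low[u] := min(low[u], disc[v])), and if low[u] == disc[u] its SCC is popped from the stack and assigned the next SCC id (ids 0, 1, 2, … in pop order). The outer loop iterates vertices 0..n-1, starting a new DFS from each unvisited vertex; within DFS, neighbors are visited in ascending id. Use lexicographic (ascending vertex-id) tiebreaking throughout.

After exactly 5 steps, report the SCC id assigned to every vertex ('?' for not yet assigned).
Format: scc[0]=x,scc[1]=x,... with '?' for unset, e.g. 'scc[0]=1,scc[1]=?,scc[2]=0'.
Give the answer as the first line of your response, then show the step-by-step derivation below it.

scc[0]=?,scc[1]=0,scc[2]=?,scc[3]=0,scc[4]=0,scc[5]=?,scc[6]=0,scc[7]=0,scc[8]=?

step 1: low=(low[0]=0,low[1]=4,low[2]=?,low[3]=1,low[4]=3,low[5]=?,low[6]=3,low[7]=2,low[8]=?); scc=(scc[0]=?,scc[1]=?,scc[2]=?,scc[3]=?,scc[4]=?,scc[5]=?,scc[6]=?,scc[7]=?,scc[8]=?)
step 2: low=(low[0]=0,low[1]=3,low[2]=?,low[3]=1,low[4]=3,low[5]=?,low[6]=3,low[7]=2,low[8]=?); scc=(scc[0]=?,scc[1]=?,scc[2]=?,scc[3]=?,scc[4]=?,scc[5]=?,scc[6]=?,scc[7]=?,scc[8]=?)
step 3: low=(low[0]=0,low[1]=3,low[2]=?,low[3]=1,low[4]=1,low[5]=?,low[6]=3,low[7]=2,low[8]=?); scc=(scc[0]=?,scc[1]=?,scc[2]=?,scc[3]=?,scc[4]=?,scc[5]=?,scc[6]=?,scc[7]=?,scc[8]=?)
step 4: low=(low[0]=0,low[1]=3,low[2]=?,low[3]=1,low[4]=1,low[5]=?,low[6]=3,low[7]=1,low[8]=?); scc=(scc[0]=?,scc[1]=?,scc[2]=?,scc[3]=?,scc[4]=?,scc[5]=?,scc[6]=?,scc[7]=?,scc[8]=?)
step 5: low=(low[0]=0,low[1]=3,low[2]=?,low[3]=1,low[4]=1,low[5]=?,low[6]=3,low[7]=1,low[8]=?); scc=(scc[0]=?,scc[1]=0,scc[2]=?,scc[3]=0,scc[4]=0,scc[5]=?,scc[6]=0,scc[7]=0,scc[8]=?)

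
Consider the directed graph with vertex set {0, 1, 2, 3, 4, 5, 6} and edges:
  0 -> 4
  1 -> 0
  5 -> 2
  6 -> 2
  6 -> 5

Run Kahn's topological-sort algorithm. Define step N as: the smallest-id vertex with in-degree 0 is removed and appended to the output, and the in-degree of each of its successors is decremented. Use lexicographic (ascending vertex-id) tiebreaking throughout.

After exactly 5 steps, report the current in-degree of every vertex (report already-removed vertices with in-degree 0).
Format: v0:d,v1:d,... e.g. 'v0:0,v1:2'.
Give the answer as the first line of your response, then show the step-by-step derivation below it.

v0:0,v1:0,v2:1,v3:0,v4:0,v5:0,v6:0

step 1: output 1; order=[1]; indeg=(0,0,2,0,1,1,0)
step 2: output 0; order=[1,0]; indeg=(0,0,2,0,0,1,0)
step 3: output 3; order=[1,0,3]; indeg=(0,0,2,0,0,1,0)
step 4: output 4; order=[1,0,3,4]; indeg=(0,0,2,0,0,1,0)
step 5: output 6; order=[1,0,3,4,6]; indeg=(0,0,1,0,0,0,0)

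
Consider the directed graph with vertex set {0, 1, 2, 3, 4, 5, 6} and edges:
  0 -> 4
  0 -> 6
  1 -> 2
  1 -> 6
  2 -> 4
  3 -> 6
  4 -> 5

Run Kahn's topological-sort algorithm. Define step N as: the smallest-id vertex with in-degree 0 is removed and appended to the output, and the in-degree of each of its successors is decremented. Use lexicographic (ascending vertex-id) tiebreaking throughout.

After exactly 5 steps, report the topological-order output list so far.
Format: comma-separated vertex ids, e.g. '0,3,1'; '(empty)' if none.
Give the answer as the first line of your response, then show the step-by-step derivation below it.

0,1,2,3,4

step 1: output 0; order=[0]; indeg=(0,0,1,0,1,1,2)
step 2: output 1; order=[0,1]; indeg=(0,0,0,0,1,1,1)
step 3: output 2; order=[0,1,2]; indeg=(0,0,0,0,0,1,1)
step 4: output 3; order=[0,1,2,3]; indeg=(0,0,0,0,0,1,0)
step 5: output 4; order=[0,1,2,3,4]; indeg=(0,0,0,0,0,0,0)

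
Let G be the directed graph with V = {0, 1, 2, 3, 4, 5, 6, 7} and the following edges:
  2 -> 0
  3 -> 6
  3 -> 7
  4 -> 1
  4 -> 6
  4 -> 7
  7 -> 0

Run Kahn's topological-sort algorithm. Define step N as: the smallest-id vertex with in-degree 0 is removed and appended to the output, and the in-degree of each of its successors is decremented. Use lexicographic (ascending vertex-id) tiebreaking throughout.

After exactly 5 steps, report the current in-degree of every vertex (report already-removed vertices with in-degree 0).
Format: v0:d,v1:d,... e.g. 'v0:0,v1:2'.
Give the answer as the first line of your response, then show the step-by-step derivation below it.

v0:1,v1:0,v2:0,v3:0,v4:0,v5:0,v6:0,v7:0

step 1: output 2; order=[2]; indeg=(1,1,0,0,0,0,2,2)
step 2: output 3; order=[2,3]; indeg=(1,1,0,0,0,0,1,1)
step 3: output 4; order=[2,3,4]; indeg=(1,0,0,0,0,0,0,0)
step 4: output 1; order=[2,3,4,1]; indeg=(1,0,0,0,0,0,0,0)
step 5: output 5; order=[2,3,4,1,5]; indeg=(1,0,0,0,0,0,0,0)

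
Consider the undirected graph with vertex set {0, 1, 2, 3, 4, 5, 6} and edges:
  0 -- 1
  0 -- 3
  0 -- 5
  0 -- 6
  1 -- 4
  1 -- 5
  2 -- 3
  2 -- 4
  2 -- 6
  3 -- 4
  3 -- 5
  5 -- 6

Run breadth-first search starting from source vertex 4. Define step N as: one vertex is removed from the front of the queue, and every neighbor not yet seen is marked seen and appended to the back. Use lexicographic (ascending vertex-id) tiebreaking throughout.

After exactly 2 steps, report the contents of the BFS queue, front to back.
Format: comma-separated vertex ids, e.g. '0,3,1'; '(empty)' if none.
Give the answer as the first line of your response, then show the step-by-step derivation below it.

2,3,0,5

step 1: dequeue 4; queue=[1,2,3]; order=4
step 2: dequeue 1; queue=[2,3,0,5]; order=4,1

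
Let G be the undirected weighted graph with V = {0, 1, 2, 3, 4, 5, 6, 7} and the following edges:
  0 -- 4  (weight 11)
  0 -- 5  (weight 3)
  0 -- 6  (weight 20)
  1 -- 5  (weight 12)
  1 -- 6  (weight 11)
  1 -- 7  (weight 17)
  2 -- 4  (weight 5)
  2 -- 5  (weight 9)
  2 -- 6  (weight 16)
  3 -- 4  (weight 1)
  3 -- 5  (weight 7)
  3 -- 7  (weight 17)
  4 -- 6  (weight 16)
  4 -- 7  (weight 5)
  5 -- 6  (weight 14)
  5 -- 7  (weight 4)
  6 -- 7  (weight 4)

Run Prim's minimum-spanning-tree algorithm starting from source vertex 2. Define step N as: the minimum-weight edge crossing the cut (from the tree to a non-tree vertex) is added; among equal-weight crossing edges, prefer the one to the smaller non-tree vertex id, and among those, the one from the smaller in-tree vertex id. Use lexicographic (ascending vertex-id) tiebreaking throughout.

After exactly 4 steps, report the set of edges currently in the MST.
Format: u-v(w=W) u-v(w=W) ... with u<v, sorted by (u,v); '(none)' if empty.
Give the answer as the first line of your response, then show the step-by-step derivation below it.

2-4(w=5) 3-4(w=1) 4-7(w=5) 5-7(w=4)

step 1: add edge 2-4 (w=5); MST = {2-4(w=5)}
step 2: add edge 3-4 (w=1); MST = {2-4(w=5) 3-4(w=1)}
step 3: add edge 4-7 (w=5); MST = {2-4(w=5) 3-4(w=1) 4-7(w=5)}
step 4: add edge 5-7 (w=4); MST = {2-4(w=5) 3-4(w=1) 4-7(w=5) 5-7(w=4)}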